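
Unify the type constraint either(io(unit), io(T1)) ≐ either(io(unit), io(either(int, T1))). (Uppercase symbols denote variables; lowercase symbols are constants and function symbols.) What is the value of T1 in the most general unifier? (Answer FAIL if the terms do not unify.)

Decompose either/2: io(unit) ≐ io(unit),  io(T1) ≐ io(either(int, T1)).
Delete trivial equation io(unit) ≐ io(unit).
Decompose io/1: T1 ≐ either(int, T1).
Occurs check fails: T1 occurs in either(int, T1); the equation T1 ≐ either(int, T1) has no finite solution.

FAIL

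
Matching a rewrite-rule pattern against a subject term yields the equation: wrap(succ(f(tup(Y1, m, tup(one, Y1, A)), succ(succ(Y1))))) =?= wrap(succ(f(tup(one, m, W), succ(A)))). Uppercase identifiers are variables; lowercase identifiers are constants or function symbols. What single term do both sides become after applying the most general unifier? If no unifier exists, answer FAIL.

Decompose wrap/1: succ(f(tup(Y1, m, tup(one, Y1, A)), succ(succ(Y1)))) =?= succ(f(tup(one, m, W), succ(A))).
Decompose succ/1: f(tup(Y1, m, tup(one, Y1, A)), succ(succ(Y1))) =?= f(tup(one, m, W), succ(A)).
Decompose f/2: tup(Y1, m, tup(one, Y1, A)) =?= tup(one, m, W),  succ(succ(Y1)) =?= succ(A).
Decompose tup/3: Y1 =?= one,  m =?= m,  tup(one, Y1, A) =?= W.
Bind Y1 := one; substituting into the 2 remaining equations that mention Y1 gives: tup(one, one, A) =?= W,  succ(succ(one)) =?= succ(A).
Delete trivial equation m =?= m.
Bind W := tup(one, one, A); no other remaining equation mentions W.
Decompose succ/1: succ(one) =?= A.
Bind A := succ(one). Substituting into the earlier binding gives W := tup(one, one, succ(one)).
Applying the MGU to either side gives wrap(succ(f(tup(one, m, tup(one, one, succ(one))), succ(succ(one))))).

wrap(succ(f(tup(one, m, tup(one, one, succ(one))), succ(succ(one)))))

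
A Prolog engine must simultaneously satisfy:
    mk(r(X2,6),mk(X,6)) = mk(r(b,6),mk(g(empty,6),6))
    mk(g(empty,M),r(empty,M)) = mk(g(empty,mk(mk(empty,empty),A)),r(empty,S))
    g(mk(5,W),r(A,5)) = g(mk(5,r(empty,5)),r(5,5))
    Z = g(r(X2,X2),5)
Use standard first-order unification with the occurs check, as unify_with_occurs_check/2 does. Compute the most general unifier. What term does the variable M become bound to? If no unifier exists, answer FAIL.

Decompose mk/2: r(X2,6) = r(b,6),  mk(X,6) = mk(g(empty,6),6).
Decompose r/2: X2 = b,  6 = 6.
Bind X2 := b; substituting into the one remaining equation that mentions X2 gives: Z = g(r(b,b),5).
Delete trivial equation 6 = 6.
Decompose mk/2: X = g(empty,6),  6 = 6.
Bind X := g(empty,6); no other remaining equation mentions X.
Delete trivial equation 6 = 6.
Decompose mk/2: g(empty,M) = g(empty,mk(mk(empty,empty),A)),  r(empty,M) = r(empty,S).
Decompose g/2: empty = empty,  M = mk(mk(empty,empty),A).
Delete trivial equation empty = empty.
Bind M := mk(mk(empty,empty),A); substituting into the one remaining equation that mentions M gives: r(empty,mk(mk(empty,empty),A)) = r(empty,S).
Decompose r/2: empty = empty,  mk(mk(empty,empty),A) = S.
Delete trivial equation empty = empty.
Bind S := mk(mk(empty,empty),A); no other remaining equation mentions S.
Decompose g/2: mk(5,W) = mk(5,r(empty,5)),  r(A,5) = r(5,5).
Decompose mk/2: 5 = 5,  W = r(empty,5).
Delete trivial equation 5 = 5.
Bind W := r(empty,5); no other remaining equation mentions W.
Decompose r/2: A = 5,  5 = 5.
Bind A := 5; no other remaining equation mentions A. Substituting into the earlier bindings gives M := mk(mk(empty,empty),5), S := mk(mk(empty,empty),5).
Delete trivial equation 5 = 5.
Bind Z := g(r(b,b),5).
MGU = { X2 ↦ b, X ↦ g(empty,6), M ↦ mk(mk(empty,empty),5), S ↦ mk(mk(empty,empty),5), W ↦ r(empty,5), A ↦ 5, Z ↦ g(r(b,b),5) }, so M ↦ mk(mk(empty,empty),5).

mk(mk(empty,empty),5)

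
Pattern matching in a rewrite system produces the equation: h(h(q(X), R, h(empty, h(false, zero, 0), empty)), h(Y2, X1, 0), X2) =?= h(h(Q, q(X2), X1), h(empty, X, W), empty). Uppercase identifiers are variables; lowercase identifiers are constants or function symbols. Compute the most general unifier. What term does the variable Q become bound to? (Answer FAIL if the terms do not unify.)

Decompose h/3: h(q(X), R, h(empty, h(false, zero, 0), empty)) =?= h(Q, q(X2), X1),  h(Y2, X1, 0) =?= h(empty, X, W),  X2 =?= empty.
Decompose h/3: q(X) =?= Q,  R =?= q(X2),  h(empty, h(false, zero, 0), empty) =?= X1.
Bind Q := q(X); no other remaining equation mentions Q.
Bind R := q(X2); no other remaining equation mentions R.
Bind X1 := h(empty, h(false, zero, 0), empty); substituting into the one remaining equation that mentions X1 gives: h(Y2, h(empty, h(false, zero, 0), empty), 0) =?= h(empty, X, W).
Decompose h/3: Y2 =?= empty,  h(empty, h(false, zero, 0), empty) =?= X,  0 =?= W.
Bind Y2 := empty; no other remaining equation mentions Y2.
Bind X := h(empty, h(false, zero, 0), empty); no other remaining equation mentions X. Substituting into the earlier binding gives Q := q(h(empty, h(false, zero, 0), empty)).
Bind W := 0; no other remaining equation mentions W.
Bind X2 := empty. Substituting into the earlier binding gives R := q(empty).
MGU = { Q ↦ q(h(empty, h(false, zero, 0), empty)), R ↦ q(empty), X1 ↦ h(empty, h(false, zero, 0), empty), Y2 ↦ empty, X ↦ h(empty, h(false, zero, 0), empty), W ↦ 0, X2 ↦ empty }, so Q ↦ q(h(empty, h(false, zero, 0), empty)).

q(h(empty, h(false, zero, 0), empty))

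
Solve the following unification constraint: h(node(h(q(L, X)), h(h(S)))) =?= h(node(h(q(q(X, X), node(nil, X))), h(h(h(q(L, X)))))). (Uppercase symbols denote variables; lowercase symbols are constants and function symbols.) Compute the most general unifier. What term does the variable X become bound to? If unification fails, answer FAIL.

Decompose h/1: node(h(q(L, X)), h(h(S))) =?= node(h(q(q(X, X), node(nil, X))), h(h(h(q(L, X))))).
Decompose node/2: h(q(L, X)) =?= h(q(q(X, X), node(nil, X))),  h(h(S)) =?= h(h(h(q(L, X)))).
Decompose h/1: q(L, X) =?= q(q(X, X), node(nil, X)).
Decompose q/2: L =?= q(X, X),  X =?= node(nil, X).
Bind L := q(X, X); substituting into the one remaining equation that mentions L gives: h(h(S)) =?= h(h(h(q(q(X, X), X)))).
Occurs check fails: X occurs in node(nil, X); the equation X =?= node(nil, X) has no finite solution.

FAIL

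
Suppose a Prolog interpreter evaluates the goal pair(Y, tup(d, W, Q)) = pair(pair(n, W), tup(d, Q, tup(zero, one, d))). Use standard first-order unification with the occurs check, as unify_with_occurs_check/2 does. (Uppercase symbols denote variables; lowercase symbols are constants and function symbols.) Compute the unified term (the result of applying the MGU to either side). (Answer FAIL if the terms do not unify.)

pair(pair(n, tup(zero, one, d)), tup(d, tup(zero, one, d), tup(zero, one, d)))

Decompose pair/2: Y = pair(n, W),  tup(d, W, Q) = tup(d, Q, tup(zero, one, d)).
Bind Y := pair(n, W); no other remaining equation mentions Y.
Decompose tup/3: d = d,  W = Q,  Q = tup(zero, one, d).
Delete trivial equation d = d.
Bind W := Q; no other remaining equation mentions W. Substituting into the earlier binding gives Y := pair(n, Q).
Bind Q := tup(zero, one, d). Substituting into the earlier bindings gives Y := pair(n, tup(zero, one, d)), W := tup(zero, one, d).
Applying the MGU to either side gives pair(pair(n, tup(zero, one, d)), tup(d, tup(zero, one, d), tup(zero, one, d))).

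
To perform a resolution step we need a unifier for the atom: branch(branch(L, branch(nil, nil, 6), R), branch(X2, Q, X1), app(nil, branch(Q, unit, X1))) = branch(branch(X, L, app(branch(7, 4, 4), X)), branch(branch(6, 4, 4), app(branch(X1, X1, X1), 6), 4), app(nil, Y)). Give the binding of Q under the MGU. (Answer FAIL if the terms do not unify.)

app(branch(4, 4, 4), 6)

Decompose branch/3: branch(L, branch(nil, nil, 6), R) = branch(X, L, app(branch(7, 4, 4), X)),  branch(X2, Q, X1) = branch(branch(6, 4, 4), app(branch(X1, X1, X1), 6), 4),  app(nil, branch(Q, unit, X1)) = app(nil, Y).
Decompose branch/3: L = X,  branch(nil, nil, 6) = L,  R = app(branch(7, 4, 4), X).
Bind L := X; substituting into the one remaining equation that mentions L gives: branch(nil, nil, 6) = X.
Bind X := branch(nil, nil, 6); substituting into the one remaining equation that mentions X gives: R = app(branch(7, 4, 4), branch(nil, nil, 6)). Substituting into the earlier binding gives L := branch(nil, nil, 6).
Bind R := app(branch(7, 4, 4), branch(nil, nil, 6)); no other remaining equation mentions R.
Decompose branch/3: X2 = branch(6, 4, 4),  Q = app(branch(X1, X1, X1), 6),  X1 = 4.
Bind X2 := branch(6, 4, 4); no other remaining equation mentions X2.
Bind Q := app(branch(X1, X1, X1), 6); substituting into the one remaining equation that mentions Q gives: app(nil, branch(app(branch(X1, X1, X1), 6), unit, X1)) = app(nil, Y).
Bind X1 := 4; substituting into the remaining equation gives: app(nil, branch(app(branch(4, 4, 4), 6), unit, 4)) = app(nil, Y). Substituting into the earlier binding gives Q := app(branch(4, 4, 4), 6).
Decompose app/2: nil = nil,  branch(app(branch(4, 4, 4), 6), unit, 4) = Y.
Delete trivial equation nil = nil.
Bind Y := branch(app(branch(4, 4, 4), 6), unit, 4).
MGU = { L ↦ branch(nil, nil, 6), X ↦ branch(nil, nil, 6), R ↦ app(branch(7, 4, 4), branch(nil, nil, 6)), X2 ↦ branch(6, 4, 4), Q ↦ app(branch(4, 4, 4), 6), X1 ↦ 4, Y ↦ branch(app(branch(4, 4, 4), 6), unit, 4) }, so Q ↦ app(branch(4, 4, 4), 6).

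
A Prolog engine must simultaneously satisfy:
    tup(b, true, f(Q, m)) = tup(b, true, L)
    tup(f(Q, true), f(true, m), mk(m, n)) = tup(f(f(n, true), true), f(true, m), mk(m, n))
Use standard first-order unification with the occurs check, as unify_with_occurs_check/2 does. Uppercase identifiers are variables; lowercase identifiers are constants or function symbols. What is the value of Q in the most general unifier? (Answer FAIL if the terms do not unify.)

f(n, true)

Decompose tup/3: b = b,  true = true,  f(Q, m) = L.
Delete trivial equation b = b.
Delete trivial equation true = true.
Bind L := f(Q, m); no other remaining equation mentions L.
Decompose tup/3: f(Q, true) = f(f(n, true), true),  f(true, m) = f(true, m),  mk(m, n) = mk(m, n).
Decompose f/2: Q = f(n, true),  true = true.
Bind Q := f(n, true); no other remaining equation mentions Q. Substituting into the earlier binding gives L := f(f(n, true), m).
Delete trivial equation true = true.
Delete trivial equation f(true, m) = f(true, m).
Delete trivial equation mk(m, n) = mk(m, n).
MGU = { L ↦ f(f(n, true), m), Q ↦ f(n, true) }, so Q ↦ f(n, true).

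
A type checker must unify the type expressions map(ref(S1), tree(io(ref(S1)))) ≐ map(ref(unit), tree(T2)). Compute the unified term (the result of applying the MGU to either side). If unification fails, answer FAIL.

Decompose map/2: ref(S1) ≐ ref(unit),  tree(io(ref(S1))) ≐ tree(T2).
Decompose ref/1: S1 ≐ unit.
Bind S1 := unit; substituting into the remaining equation gives: tree(io(ref(unit))) ≐ tree(T2).
Decompose tree/1: io(ref(unit)) ≐ T2.
Bind T2 := io(ref(unit)).
Applying the MGU to either side gives map(ref(unit), tree(io(ref(unit)))).

map(ref(unit), tree(io(ref(unit))))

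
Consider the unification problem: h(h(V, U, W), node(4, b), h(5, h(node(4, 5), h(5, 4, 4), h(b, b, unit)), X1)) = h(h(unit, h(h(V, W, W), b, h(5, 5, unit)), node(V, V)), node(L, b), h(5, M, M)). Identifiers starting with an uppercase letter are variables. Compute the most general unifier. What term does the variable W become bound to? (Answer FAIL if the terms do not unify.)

node(unit, unit)

Decompose h/3: h(V, U, W) = h(unit, h(h(V, W, W), b, h(5, 5, unit)), node(V, V)),  node(4, b) = node(L, b),  h(5, h(node(4, 5), h(5, 4, 4), h(b, b, unit)), X1) = h(5, M, M).
Decompose h/3: V = unit,  U = h(h(V, W, W), b, h(5, 5, unit)),  W = node(V, V).
Bind V := unit; substituting into the 2 remaining equations that mention V gives: U = h(h(unit, W, W), b, h(5, 5, unit)),  W = node(unit, unit).
Bind U := h(h(unit, W, W), b, h(5, 5, unit)); no other remaining equation mentions U.
Bind W := node(unit, unit); no other remaining equation mentions W. Substituting into the earlier binding gives U := h(h(unit, node(unit, unit), node(unit, unit)), b, h(5, 5, unit)).
Decompose node/2: 4 = L,  b = b.
Bind L := 4; no other remaining equation mentions L.
Delete trivial equation b = b.
Decompose h/3: 5 = 5,  h(node(4, 5), h(5, 4, 4), h(b, b, unit)) = M,  X1 = M.
Delete trivial equation 5 = 5.
Bind M := h(node(4, 5), h(5, 4, 4), h(b, b, unit)); substituting into the remaining equation gives: X1 = h(node(4, 5), h(5, 4, 4), h(b, b, unit)).
Bind X1 := h(node(4, 5), h(5, 4, 4), h(b, b, unit)).
MGU = { V ↦ unit, U ↦ h(h(unit, node(unit, unit), node(unit, unit)), b, h(5, 5, unit)), W ↦ node(unit, unit), L ↦ 4, M ↦ h(node(4, 5), h(5, 4, 4), h(b, b, unit)), X1 ↦ h(node(4, 5), h(5, 4, 4), h(b, b, unit)) }, so W ↦ node(unit, unit).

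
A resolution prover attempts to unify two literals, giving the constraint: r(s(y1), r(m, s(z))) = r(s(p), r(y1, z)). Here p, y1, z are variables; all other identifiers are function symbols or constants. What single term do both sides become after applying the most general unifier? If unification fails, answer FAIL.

FAIL

Decompose r/2: s(y1) = s(p),  r(m, s(z)) = r(y1, z).
Decompose s/1: y1 = p.
Bind y1 := p; substituting into the remaining equation gives: r(m, s(z)) = r(p, z).
Decompose r/2: m = p,  s(z) = z.
Bind p := m; no other remaining equation mentions p. Substituting into the earlier binding gives y1 := m.
Occurs check fails: z occurs in s(z); the equation z = s(z) has no finite solution.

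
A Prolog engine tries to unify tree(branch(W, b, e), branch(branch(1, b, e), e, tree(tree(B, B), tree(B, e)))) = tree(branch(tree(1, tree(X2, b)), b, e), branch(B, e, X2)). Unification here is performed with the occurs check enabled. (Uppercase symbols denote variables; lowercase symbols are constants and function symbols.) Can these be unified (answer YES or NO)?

YES

Decompose tree/2: branch(W, b, e) = branch(tree(1, tree(X2, b)), b, e),  branch(branch(1, b, e), e, tree(tree(B, B), tree(B, e))) = branch(B, e, X2).
Decompose branch/3: W = tree(1, tree(X2, b)),  b = b,  e = e.
Bind W := tree(1, tree(X2, b)); no other remaining equation mentions W.
Delete trivial equation b = b.
Delete trivial equation e = e.
Decompose branch/3: branch(1, b, e) = B,  e = e,  tree(tree(B, B), tree(B, e)) = X2.
Bind B := branch(1, b, e); substituting into the one remaining equation that mentions B gives: tree(tree(branch(1, b, e), branch(1, b, e)), tree(branch(1, b, e), e)) = X2.
Delete trivial equation e = e.
Bind X2 := tree(tree(branch(1, b, e), branch(1, b, e)), tree(branch(1, b, e), e)). Substituting into the earlier binding gives W := tree(1, tree(tree(tree(branch(1, b, e), branch(1, b, e)), tree(branch(1, b, e), e)), b)).
No equations remain and no clash or occurs-check failure arose, so a unifier exists.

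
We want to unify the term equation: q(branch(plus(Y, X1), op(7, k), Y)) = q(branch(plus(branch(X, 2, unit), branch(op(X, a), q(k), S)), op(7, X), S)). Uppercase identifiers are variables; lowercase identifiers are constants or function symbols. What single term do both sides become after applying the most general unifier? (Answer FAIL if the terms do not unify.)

q(branch(plus(branch(k, 2, unit), branch(op(k, a), q(k), branch(k, 2, unit))), op(7, k), branch(k, 2, unit)))

Decompose q/1: branch(plus(Y, X1), op(7, k), Y) = branch(plus(branch(X, 2, unit), branch(op(X, a), q(k), S)), op(7, X), S).
Decompose branch/3: plus(Y, X1) = plus(branch(X, 2, unit), branch(op(X, a), q(k), S)),  op(7, k) = op(7, X),  Y = S.
Decompose plus/2: Y = branch(X, 2, unit),  X1 = branch(op(X, a), q(k), S).
Bind Y := branch(X, 2, unit); substituting into the one remaining equation that mentions Y gives: branch(X, 2, unit) = S.
Bind X1 := branch(op(X, a), q(k), S); no other remaining equation mentions X1.
Decompose op/2: 7 = 7,  k = X.
Delete trivial equation 7 = 7.
Bind X := k; substituting into the remaining equation gives: branch(k, 2, unit) = S. Substituting into the earlier bindings gives Y := branch(k, 2, unit), X1 := branch(op(k, a), q(k), S).
Bind S := branch(k, 2, unit). Substituting into the earlier binding gives X1 := branch(op(k, a), q(k), branch(k, 2, unit)).
Applying the MGU to either side gives q(branch(plus(branch(k, 2, unit), branch(op(k, a), q(k), branch(k, 2, unit))), op(7, k), branch(k, 2, unit))).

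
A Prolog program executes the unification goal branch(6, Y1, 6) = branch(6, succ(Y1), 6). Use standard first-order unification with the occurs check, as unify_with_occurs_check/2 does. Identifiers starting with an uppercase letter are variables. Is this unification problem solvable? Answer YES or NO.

NO

Decompose branch/3: 6 = 6,  Y1 = succ(Y1),  6 = 6.
Delete trivial equation 6 = 6.
Occurs check fails: Y1 occurs in succ(Y1); the equation Y1 = succ(Y1) has no finite solution.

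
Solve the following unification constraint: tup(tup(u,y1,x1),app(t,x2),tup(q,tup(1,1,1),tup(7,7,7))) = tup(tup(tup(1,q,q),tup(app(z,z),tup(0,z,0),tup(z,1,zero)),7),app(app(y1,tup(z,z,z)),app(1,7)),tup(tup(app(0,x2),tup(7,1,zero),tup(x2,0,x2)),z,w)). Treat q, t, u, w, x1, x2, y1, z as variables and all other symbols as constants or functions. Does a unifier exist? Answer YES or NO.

Decompose tup/3: tup(u,y1,x1) = tup(tup(1,q,q),tup(app(z,z),tup(0,z,0),tup(z,1,zero)),7),  app(t,x2) = app(app(y1,tup(z,z,z)),app(1,7)),  tup(q,tup(1,1,1),tup(7,7,7)) = tup(tup(app(0,x2),tup(7,1,zero),tup(x2,0,x2)),z,w).
Decompose tup/3: u = tup(1,q,q),  y1 = tup(app(z,z),tup(0,z,0),tup(z,1,zero)),  x1 = 7.
Bind u := tup(1,q,q); no other remaining equation mentions u.
Bind y1 := tup(app(z,z),tup(0,z,0),tup(z,1,zero)); substituting into the one remaining equation that mentions y1 gives: app(t,x2) = app(app(tup(app(z,z),tup(0,z,0),tup(z,1,zero)),tup(z,z,z)),app(1,7)).
Bind x1 := 7; no other remaining equation mentions x1.
Decompose app/2: t = app(tup(app(z,z),tup(0,z,0),tup(z,1,zero)),tup(z,z,z)),  x2 = app(1,7).
Bind t := app(tup(app(z,z),tup(0,z,0),tup(z,1,zero)),tup(z,z,z)); no other remaining equation mentions t.
Bind x2 := app(1,7); substituting into the remaining equation gives: tup(q,tup(1,1,1),tup(7,7,7)) = tup(tup(app(0,app(1,7)),tup(7,1,zero),tup(app(1,7),0,app(1,7))),z,w).
Decompose tup/3: q = tup(app(0,app(1,7)),tup(7,1,zero),tup(app(1,7),0,app(1,7))),  tup(1,1,1) = z,  tup(7,7,7) = w.
Bind q := tup(app(0,app(1,7)),tup(7,1,zero),tup(app(1,7),0,app(1,7))); no other remaining equation mentions q. Substituting into the earlier binding gives u := tup(1,tup(app(0,app(1,7)),tup(7,1,zero),tup(app(1,7),0,app(1,7))),tup(app(0,app(1,7)),tup(7,1,zero),tup(app(1,7),0,app(1,7)))).
Bind z := tup(1,1,1); no other remaining equation mentions z. Substituting into the earlier bindings gives y1 := tup(app(tup(1,1,1),tup(1,1,1)),tup(0,tup(1,1,1),0),tup(tup(1,1,1),1,zero)), t := app(tup(app(tup(1,1,1),tup(1,1,1)),tup(0,tup(1,1,1),0),tup(tup(1,1,1),1,zero)),tup(tup(1,1,1),tup(1,1,1),tup(1,1,1))).
Bind w := tup(7,7,7).
No equations remain and no clash or occurs-check failure arose, so a unifier exists.

YES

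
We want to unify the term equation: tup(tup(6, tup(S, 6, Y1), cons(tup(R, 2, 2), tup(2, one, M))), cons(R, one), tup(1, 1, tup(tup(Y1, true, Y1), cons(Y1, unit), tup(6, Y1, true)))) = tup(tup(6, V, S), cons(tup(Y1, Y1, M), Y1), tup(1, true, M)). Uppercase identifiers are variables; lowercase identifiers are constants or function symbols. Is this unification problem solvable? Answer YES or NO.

Decompose tup/3: tup(6, tup(S, 6, Y1), cons(tup(R, 2, 2), tup(2, one, M))) = tup(6, V, S),  cons(R, one) = cons(tup(Y1, Y1, M), Y1),  tup(1, 1, tup(tup(Y1, true, Y1), cons(Y1, unit), tup(6, Y1, true))) = tup(1, true, M).
Decompose tup/3: 6 = 6,  tup(S, 6, Y1) = V,  cons(tup(R, 2, 2), tup(2, one, M)) = S.
Delete trivial equation 6 = 6.
Bind V := tup(S, 6, Y1); no other remaining equation mentions V.
Bind S := cons(tup(R, 2, 2), tup(2, one, M)); no other remaining equation mentions S. Substituting into the earlier binding gives V := tup(cons(tup(R, 2, 2), tup(2, one, M)), 6, Y1).
Decompose cons/2: R = tup(Y1, Y1, M),  one = Y1.
Bind R := tup(Y1, Y1, M); no other remaining equation mentions R. Substituting into the earlier bindings gives V := tup(cons(tup(tup(Y1, Y1, M), 2, 2), tup(2, one, M)), 6, Y1), S := cons(tup(tup(Y1, Y1, M), 2, 2), tup(2, one, M)).
Bind Y1 := one; substituting into the remaining equation gives: tup(1, 1, tup(tup(one, true, one), cons(one, unit), tup(6, one, true))) = tup(1, true, M). Substituting into the earlier bindings gives V := tup(cons(tup(tup(one, one, M), 2, 2), tup(2, one, M)), 6, one), S := cons(tup(tup(one, one, M), 2, 2), tup(2, one, M)), R := tup(one, one, M).
Decompose tup/3: 1 = 1,  1 = true,  tup(tup(one, true, one), cons(one, unit), tup(6, one, true)) = M.
Delete trivial equation 1 = 1.
Clash: constants 1 and true differ; no unifier exists.

NO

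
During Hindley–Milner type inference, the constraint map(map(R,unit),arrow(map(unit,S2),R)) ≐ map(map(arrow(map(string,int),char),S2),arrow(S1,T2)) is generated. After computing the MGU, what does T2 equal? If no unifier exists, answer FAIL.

Decompose map/2: map(R,unit) ≐ map(arrow(map(string,int),char),S2),  arrow(map(unit,S2),R) ≐ arrow(S1,T2).
Decompose map/2: R ≐ arrow(map(string,int),char),  unit ≐ S2.
Bind R := arrow(map(string,int),char); substituting into the one remaining equation that mentions R gives: arrow(map(unit,S2),arrow(map(string,int),char)) ≐ arrow(S1,T2).
Bind S2 := unit; substituting into the remaining equation gives: arrow(map(unit,unit),arrow(map(string,int),char)) ≐ arrow(S1,T2).
Decompose arrow/2: map(unit,unit) ≐ S1,  arrow(map(string,int),char) ≐ T2.
Bind S1 := map(unit,unit); no other remaining equation mentions S1.
Bind T2 := arrow(map(string,int),char).
MGU = { R := arrow(map(string,int),char), S2 := unit, S1 := map(unit,unit), T2 := arrow(map(string,int),char) }, so T2 := arrow(map(string,int),char).

arrow(map(string,int),char)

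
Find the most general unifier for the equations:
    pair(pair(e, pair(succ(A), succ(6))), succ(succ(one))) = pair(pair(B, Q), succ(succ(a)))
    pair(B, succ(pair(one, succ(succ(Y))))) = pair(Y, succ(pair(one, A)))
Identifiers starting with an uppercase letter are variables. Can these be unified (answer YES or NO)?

Decompose pair/2: pair(e, pair(succ(A), succ(6))) = pair(B, Q),  succ(succ(one)) = succ(succ(a)).
Decompose pair/2: e = B,  pair(succ(A), succ(6)) = Q.
Bind B := e; substituting into the one remaining equation that mentions B gives: pair(e, succ(pair(one, succ(succ(Y))))) = pair(Y, succ(pair(one, A))).
Bind Q := pair(succ(A), succ(6)); no other remaining equation mentions Q.
Decompose succ/1: succ(one) = succ(a).
Decompose succ/1: one = a.
Clash: constants one and a differ; no unifier exists.

NO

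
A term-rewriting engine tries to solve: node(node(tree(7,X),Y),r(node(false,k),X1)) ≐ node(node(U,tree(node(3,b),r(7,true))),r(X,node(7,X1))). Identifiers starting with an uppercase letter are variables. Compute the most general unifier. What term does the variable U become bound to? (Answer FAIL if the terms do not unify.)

FAIL

Decompose node/2: node(tree(7,X),Y) ≐ node(U,tree(node(3,b),r(7,true))),  r(node(false,k),X1) ≐ r(X,node(7,X1)).
Decompose node/2: tree(7,X) ≐ U,  Y ≐ tree(node(3,b),r(7,true)).
Bind U := tree(7,X); no other remaining equation mentions U.
Bind Y := tree(node(3,b),r(7,true)); no other remaining equation mentions Y.
Decompose r/2: node(false,k) ≐ X,  X1 ≐ node(7,X1).
Bind X := node(false,k); no other remaining equation mentions X. Substituting into the earlier binding gives U := tree(7,node(false,k)).
Occurs check fails: X1 occurs in node(7,X1); the equation X1 ≐ node(7,X1) has no finite solution.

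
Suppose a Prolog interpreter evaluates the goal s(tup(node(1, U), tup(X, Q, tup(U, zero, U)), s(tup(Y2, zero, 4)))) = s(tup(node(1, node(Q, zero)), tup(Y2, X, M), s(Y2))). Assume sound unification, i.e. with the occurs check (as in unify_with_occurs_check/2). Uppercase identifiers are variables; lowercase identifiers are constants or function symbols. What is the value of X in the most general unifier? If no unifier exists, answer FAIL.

FAIL

Decompose s/1: tup(node(1, U), tup(X, Q, tup(U, zero, U)), s(tup(Y2, zero, 4))) = tup(node(1, node(Q, zero)), tup(Y2, X, M), s(Y2)).
Decompose tup/3: node(1, U) = node(1, node(Q, zero)),  tup(X, Q, tup(U, zero, U)) = tup(Y2, X, M),  s(tup(Y2, zero, 4)) = s(Y2).
Decompose node/2: 1 = 1,  U = node(Q, zero).
Delete trivial equation 1 = 1.
Bind U := node(Q, zero); substituting into the one remaining equation that mentions U gives: tup(X, Q, tup(node(Q, zero), zero, node(Q, zero))) = tup(Y2, X, M).
Decompose tup/3: X = Y2,  Q = X,  tup(node(Q, zero), zero, node(Q, zero)) = M.
Bind X := Y2; substituting into the one remaining equation that mentions X gives: Q = Y2.
Bind Q := Y2; substituting into the one remaining equation that mentions Q gives: tup(node(Y2, zero), zero, node(Y2, zero)) = M. Substituting into the earlier binding gives U := node(Y2, zero).
Bind M := tup(node(Y2, zero), zero, node(Y2, zero)); no other remaining equation mentions M.
Decompose s/1: tup(Y2, zero, 4) = Y2.
Occurs check fails: Y2 occurs in tup(Y2, zero, 4); the equation Y2 = tup(Y2, zero, 4) has no finite solution.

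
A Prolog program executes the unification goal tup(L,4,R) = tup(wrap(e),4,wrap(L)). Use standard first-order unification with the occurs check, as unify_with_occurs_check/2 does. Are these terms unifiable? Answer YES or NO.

Decompose tup/3: L = wrap(e),  4 = 4,  R = wrap(L).
Bind L := wrap(e); substituting into the one remaining equation that mentions L gives: R = wrap(wrap(e)).
Delete trivial equation 4 = 4.
Bind R := wrap(wrap(e)).
No equations remain and no clash or occurs-check failure arose, so a unifier exists.

YES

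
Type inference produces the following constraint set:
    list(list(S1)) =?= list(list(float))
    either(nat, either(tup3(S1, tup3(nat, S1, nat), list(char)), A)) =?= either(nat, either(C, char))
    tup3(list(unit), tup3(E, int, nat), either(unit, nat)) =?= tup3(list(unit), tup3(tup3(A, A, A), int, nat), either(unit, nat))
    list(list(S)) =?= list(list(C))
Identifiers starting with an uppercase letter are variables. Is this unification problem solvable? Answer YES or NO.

Decompose list/1: list(S1) =?= list(float).
Decompose list/1: S1 =?= float.
Bind S1 := float; substituting into the one remaining equation that mentions S1 gives: either(nat, either(tup3(float, tup3(nat, float, nat), list(char)), A)) =?= either(nat, either(C, char)).
Decompose either/2: nat =?= nat,  either(tup3(float, tup3(nat, float, nat), list(char)), A) =?= either(C, char).
Delete trivial equation nat =?= nat.
Decompose either/2: tup3(float, tup3(nat, float, nat), list(char)) =?= C,  A =?= char.
Bind C := tup3(float, tup3(nat, float, nat), list(char)); substituting into the one remaining equation that mentions C gives: list(list(S)) =?= list(list(tup3(float, tup3(nat, float, nat), list(char)))).
Bind A := char; substituting into the one remaining equation that mentions A gives: tup3(list(unit), tup3(E, int, nat), either(unit, nat)) =?= tup3(list(unit), tup3(tup3(char, char, char), int, nat), either(unit, nat)).
Decompose tup3/3: list(unit) =?= list(unit),  tup3(E, int, nat) =?= tup3(tup3(char, char, char), int, nat),  either(unit, nat) =?= either(unit, nat).
Delete trivial equation list(unit) =?= list(unit).
Decompose tup3/3: E =?= tup3(char, char, char),  int =?= int,  nat =?= nat.
Bind E := tup3(char, char, char); no other remaining equation mentions E.
Delete trivial equation int =?= int.
Delete trivial equation nat =?= nat.
Delete trivial equation either(unit, nat) =?= either(unit, nat).
Decompose list/1: list(S) =?= list(tup3(float, tup3(nat, float, nat), list(char))).
Decompose list/1: S =?= tup3(float, tup3(nat, float, nat), list(char)).
Bind S := tup3(float, tup3(nat, float, nat), list(char)).
No equations remain and no clash or occurs-check failure arose, so a unifier exists.

YES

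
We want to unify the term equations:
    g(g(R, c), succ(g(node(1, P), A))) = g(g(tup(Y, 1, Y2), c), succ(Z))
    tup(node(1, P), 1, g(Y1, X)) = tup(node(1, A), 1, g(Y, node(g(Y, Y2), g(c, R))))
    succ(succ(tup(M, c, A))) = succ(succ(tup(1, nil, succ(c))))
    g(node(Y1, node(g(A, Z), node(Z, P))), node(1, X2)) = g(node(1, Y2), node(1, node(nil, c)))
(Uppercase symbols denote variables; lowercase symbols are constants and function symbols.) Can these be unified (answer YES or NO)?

NO

Decompose g/2: g(R, c) = g(tup(Y, 1, Y2), c),  succ(g(node(1, P), A)) = succ(Z).
Decompose g/2: R = tup(Y, 1, Y2),  c = c.
Bind R := tup(Y, 1, Y2); substituting into the one remaining equation that mentions R gives: tup(node(1, P), 1, g(Y1, X)) = tup(node(1, A), 1, g(Y, node(g(Y, Y2), g(c, tup(Y, 1, Y2))))).
Delete trivial equation c = c.
Decompose succ/1: g(node(1, P), A) = Z.
Bind Z := g(node(1, P), A); substituting into the one remaining equation that mentions Z gives: g(node(Y1, node(g(A, g(node(1, P), A)), node(g(node(1, P), A), P))), node(1, X2)) = g(node(1, Y2), node(1, node(nil, c))).
Decompose tup/3: node(1, P) = node(1, A),  1 = 1,  g(Y1, X) = g(Y, node(g(Y, Y2), g(c, tup(Y, 1, Y2)))).
Decompose node/2: 1 = 1,  P = A.
Delete trivial equation 1 = 1.
Bind P := A; substituting into the one remaining equation that mentions P gives: g(node(Y1, node(g(A, g(node(1, A), A)), node(g(node(1, A), A), A))), node(1, X2)) = g(node(1, Y2), node(1, node(nil, c))). Substituting into the earlier binding gives Z := g(node(1, A), A).
Delete trivial equation 1 = 1.
Decompose g/2: Y1 = Y,  X = node(g(Y, Y2), g(c, tup(Y, 1, Y2))).
Bind Y1 := Y; substituting into the one remaining equation that mentions Y1 gives: g(node(Y, node(g(A, g(node(1, A), A)), node(g(node(1, A), A), A))), node(1, X2)) = g(node(1, Y2), node(1, node(nil, c))).
Bind X := node(g(Y, Y2), g(c, tup(Y, 1, Y2))); no other remaining equation mentions X.
Decompose succ/1: succ(tup(M, c, A)) = succ(tup(1, nil, succ(c))).
Decompose succ/1: tup(M, c, A) = tup(1, nil, succ(c)).
Decompose tup/3: M = 1,  c = nil,  A = succ(c).
Bind M := 1; no other remaining equation mentions M.
Clash: constants c and nil differ; no unifier exists.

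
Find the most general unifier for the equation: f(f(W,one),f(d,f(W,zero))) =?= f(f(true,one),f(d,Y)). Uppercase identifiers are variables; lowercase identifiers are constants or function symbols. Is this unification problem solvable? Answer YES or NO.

YES

Decompose f/2: f(W,one) =?= f(true,one),  f(d,f(W,zero)) =?= f(d,Y).
Decompose f/2: W =?= true,  one =?= one.
Bind W := true; substituting into the one remaining equation that mentions W gives: f(d,f(true,zero)) =?= f(d,Y).
Delete trivial equation one =?= one.
Decompose f/2: d =?= d,  f(true,zero) =?= Y.
Delete trivial equation d =?= d.
Bind Y := f(true,zero).
No equations remain and no clash or occurs-check failure arose, so a unifier exists.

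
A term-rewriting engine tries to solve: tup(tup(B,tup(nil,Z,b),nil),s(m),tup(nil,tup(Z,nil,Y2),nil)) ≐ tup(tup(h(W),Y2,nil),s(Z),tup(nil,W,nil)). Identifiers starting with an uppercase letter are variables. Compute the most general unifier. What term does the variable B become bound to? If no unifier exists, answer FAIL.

h(tup(m,nil,tup(nil,m,b)))

Decompose tup/3: tup(B,tup(nil,Z,b),nil) ≐ tup(h(W),Y2,nil),  s(m) ≐ s(Z),  tup(nil,tup(Z,nil,Y2),nil) ≐ tup(nil,W,nil).
Decompose tup/3: B ≐ h(W),  tup(nil,Z,b) ≐ Y2,  nil ≐ nil.
Bind B := h(W); no other remaining equation mentions B.
Bind Y2 := tup(nil,Z,b); substituting into the one remaining equation that mentions Y2 gives: tup(nil,tup(Z,nil,tup(nil,Z,b)),nil) ≐ tup(nil,W,nil).
Delete trivial equation nil ≐ nil.
Decompose s/1: m ≐ Z.
Bind Z := m; substituting into the remaining equation gives: tup(nil,tup(m,nil,tup(nil,m,b)),nil) ≐ tup(nil,W,nil). Substituting into the earlier binding gives Y2 := tup(nil,m,b).
Decompose tup/3: nil ≐ nil,  tup(m,nil,tup(nil,m,b)) ≐ W,  nil ≐ nil.
Delete trivial equation nil ≐ nil.
Bind W := tup(m,nil,tup(nil,m,b)); no other remaining equation mentions W. Substituting into the earlier binding gives B := h(tup(m,nil,tup(nil,m,b))).
Delete trivial equation nil ≐ nil.
MGU = { B ↦ h(tup(m,nil,tup(nil,m,b))), Y2 ↦ tup(nil,m,b), Z ↦ m, W ↦ tup(m,nil,tup(nil,m,b)) }, so B ↦ h(tup(m,nil,tup(nil,m,b))).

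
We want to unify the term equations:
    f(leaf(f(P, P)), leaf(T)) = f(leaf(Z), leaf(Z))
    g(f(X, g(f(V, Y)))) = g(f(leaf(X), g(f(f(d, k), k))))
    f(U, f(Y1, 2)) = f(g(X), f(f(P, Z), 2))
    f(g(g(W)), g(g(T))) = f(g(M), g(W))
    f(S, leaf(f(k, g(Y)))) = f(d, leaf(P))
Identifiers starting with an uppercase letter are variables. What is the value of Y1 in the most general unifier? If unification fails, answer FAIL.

Decompose f/2: leaf(f(P, P)) = leaf(Z),  leaf(T) = leaf(Z).
Decompose leaf/1: f(P, P) = Z.
Bind Z := f(P, P); substituting into the 2 remaining equations that mention Z gives: leaf(T) = leaf(f(P, P)),  f(U, f(Y1, 2)) = f(g(X), f(f(P, f(P, P)), 2)).
Decompose leaf/1: T = f(P, P).
Bind T := f(P, P); substituting into the one remaining equation that mentions T gives: f(g(g(W)), g(g(f(P, P)))) = f(g(M), g(W)).
Decompose g/1: f(X, g(f(V, Y))) = f(leaf(X), g(f(f(d, k), k))).
Decompose f/2: X = leaf(X),  g(f(V, Y)) = g(f(f(d, k), k)).
Occurs check fails: X occurs in leaf(X); the equation X = leaf(X) has no finite solution.

FAIL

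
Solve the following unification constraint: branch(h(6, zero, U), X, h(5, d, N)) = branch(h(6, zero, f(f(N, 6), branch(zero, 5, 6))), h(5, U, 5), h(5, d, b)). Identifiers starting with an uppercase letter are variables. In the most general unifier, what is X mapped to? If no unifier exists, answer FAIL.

h(5, f(f(b, 6), branch(zero, 5, 6)), 5)

Decompose branch/3: h(6, zero, U) = h(6, zero, f(f(N, 6), branch(zero, 5, 6))),  X = h(5, U, 5),  h(5, d, N) = h(5, d, b).
Decompose h/3: 6 = 6,  zero = zero,  U = f(f(N, 6), branch(zero, 5, 6)).
Delete trivial equation 6 = 6.
Delete trivial equation zero = zero.
Bind U := f(f(N, 6), branch(zero, 5, 6)); substituting into the one remaining equation that mentions U gives: X = h(5, f(f(N, 6), branch(zero, 5, 6)), 5).
Bind X := h(5, f(f(N, 6), branch(zero, 5, 6)), 5); no other remaining equation mentions X.
Decompose h/3: 5 = 5,  d = d,  N = b.
Delete trivial equation 5 = 5.
Delete trivial equation d = d.
Bind N := b. Substituting into the earlier bindings gives U := f(f(b, 6), branch(zero, 5, 6)), X := h(5, f(f(b, 6), branch(zero, 5, 6)), 5).
MGU = { U ↦ f(f(b, 6), branch(zero, 5, 6)), X ↦ h(5, f(f(b, 6), branch(zero, 5, 6)), 5), N ↦ b }, so X ↦ h(5, f(f(b, 6), branch(zero, 5, 6)), 5).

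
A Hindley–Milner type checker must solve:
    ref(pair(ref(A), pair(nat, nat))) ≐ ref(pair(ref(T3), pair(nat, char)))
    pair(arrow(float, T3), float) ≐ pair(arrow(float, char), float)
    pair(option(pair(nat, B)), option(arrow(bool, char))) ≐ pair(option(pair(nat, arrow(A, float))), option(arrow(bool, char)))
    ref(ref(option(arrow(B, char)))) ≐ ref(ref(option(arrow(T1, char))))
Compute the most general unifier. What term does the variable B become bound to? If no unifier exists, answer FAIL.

FAIL

Decompose ref/1: pair(ref(A), pair(nat, nat)) ≐ pair(ref(T3), pair(nat, char)).
Decompose pair/2: ref(A) ≐ ref(T3),  pair(nat, nat) ≐ pair(nat, char).
Decompose ref/1: A ≐ T3.
Bind A := T3; substituting into the one remaining equation that mentions A gives: pair(option(pair(nat, B)), option(arrow(bool, char))) ≐ pair(option(pair(nat, arrow(T3, float))), option(arrow(bool, char))).
Decompose pair/2: nat ≐ nat,  nat ≐ char.
Delete trivial equation nat ≐ nat.
Clash: constants nat and char differ; no unifier exists.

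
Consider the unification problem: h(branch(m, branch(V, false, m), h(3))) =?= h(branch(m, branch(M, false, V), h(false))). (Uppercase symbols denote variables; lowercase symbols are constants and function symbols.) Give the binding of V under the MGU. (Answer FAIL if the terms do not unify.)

Decompose h/1: branch(m, branch(V, false, m), h(3)) =?= branch(m, branch(M, false, V), h(false)).
Decompose branch/3: m =?= m,  branch(V, false, m) =?= branch(M, false, V),  h(3) =?= h(false).
Delete trivial equation m =?= m.
Decompose branch/3: V =?= M,  false =?= false,  m =?= V.
Bind V := M; substituting into the one remaining equation that mentions V gives: m =?= M.
Delete trivial equation false =?= false.
Bind M := m; no other remaining equation mentions M. Substituting into the earlier binding gives V := m.
Decompose h/1: 3 =?= false.
Clash: constants 3 and false differ; no unifier exists.

FAIL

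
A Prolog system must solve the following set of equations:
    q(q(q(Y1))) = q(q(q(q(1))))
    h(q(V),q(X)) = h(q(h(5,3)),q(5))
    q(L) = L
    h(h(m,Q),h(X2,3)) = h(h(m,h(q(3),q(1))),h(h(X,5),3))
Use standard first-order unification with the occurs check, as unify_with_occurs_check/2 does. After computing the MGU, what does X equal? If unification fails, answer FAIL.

FAIL

Decompose q/1: q(q(Y1)) = q(q(q(1))).
Decompose q/1: q(Y1) = q(q(1)).
Decompose q/1: Y1 = q(1).
Bind Y1 := q(1); no other remaining equation mentions Y1.
Decompose h/2: q(V) = q(h(5,3)),  q(X) = q(5).
Decompose q/1: V = h(5,3).
Bind V := h(5,3); no other remaining equation mentions V.
Decompose q/1: X = 5.
Bind X := 5; substituting into the one remaining equation that mentions X gives: h(h(m,Q),h(X2,3)) = h(h(m,h(q(3),q(1))),h(h(5,5),3)).
Occurs check fails: L occurs in q(L); the equation L = q(L) has no finite solution.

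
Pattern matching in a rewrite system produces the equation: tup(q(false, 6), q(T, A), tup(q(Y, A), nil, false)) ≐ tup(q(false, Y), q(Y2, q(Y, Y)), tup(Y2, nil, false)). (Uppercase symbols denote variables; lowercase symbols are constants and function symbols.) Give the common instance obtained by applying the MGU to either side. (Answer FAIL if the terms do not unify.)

Decompose tup/3: q(false, 6) ≐ q(false, Y),  q(T, A) ≐ q(Y2, q(Y, Y)),  tup(q(Y, A), nil, false) ≐ tup(Y2, nil, false).
Decompose q/2: false ≐ false,  6 ≐ Y.
Delete trivial equation false ≐ false.
Bind Y := 6; substituting into the remaining equations gives: q(T, A) ≐ q(Y2, q(6, 6)),  tup(q(6, A), nil, false) ≐ tup(Y2, nil, false).
Decompose q/2: T ≐ Y2,  A ≐ q(6, 6).
Bind T := Y2; no other remaining equation mentions T.
Bind A := q(6, 6); substituting into the remaining equation gives: tup(q(6, q(6, 6)), nil, false) ≐ tup(Y2, nil, false).
Decompose tup/3: q(6, q(6, 6)) ≐ Y2,  nil ≐ nil,  false ≐ false.
Bind Y2 := q(6, q(6, 6)); no other remaining equation mentions Y2. Substituting into the earlier binding gives T := q(6, q(6, 6)).
Delete trivial equation nil ≐ nil.
Delete trivial equation false ≐ false.
Applying the MGU to either side gives tup(q(false, 6), q(q(6, q(6, 6)), q(6, 6)), tup(q(6, q(6, 6)), nil, false)).

tup(q(false, 6), q(q(6, q(6, 6)), q(6, 6)), tup(q(6, q(6, 6)), nil, false))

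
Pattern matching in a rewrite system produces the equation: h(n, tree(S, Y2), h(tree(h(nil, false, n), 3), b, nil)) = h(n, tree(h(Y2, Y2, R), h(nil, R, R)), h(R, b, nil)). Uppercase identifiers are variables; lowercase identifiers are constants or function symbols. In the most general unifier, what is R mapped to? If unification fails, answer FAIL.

tree(h(nil, false, n), 3)

Decompose h/3: n = n,  tree(S, Y2) = tree(h(Y2, Y2, R), h(nil, R, R)),  h(tree(h(nil, false, n), 3), b, nil) = h(R, b, nil).
Delete trivial equation n = n.
Decompose tree/2: S = h(Y2, Y2, R),  Y2 = h(nil, R, R).
Bind S := h(Y2, Y2, R); no other remaining equation mentions S.
Bind Y2 := h(nil, R, R); no other remaining equation mentions Y2. Substituting into the earlier binding gives S := h(h(nil, R, R), h(nil, R, R), R).
Decompose h/3: tree(h(nil, false, n), 3) = R,  b = b,  nil = nil.
Bind R := tree(h(nil, false, n), 3); no other remaining equation mentions R. Substituting into the earlier bindings gives S := h(h(nil, tree(h(nil, false, n), 3), tree(h(nil, false, n), 3)), h(nil, tree(h(nil, false, n), 3), tree(h(nil, false, n), 3)), tree(h(nil, false, n), 3)), Y2 := h(nil, tree(h(nil, false, n), 3), tree(h(nil, false, n), 3)).
Delete trivial equation b = b.
Delete trivial equation nil = nil.
MGU = { S ↦ h(h(nil, tree(h(nil, false, n), 3), tree(h(nil, false, n), 3)), h(nil, tree(h(nil, false, n), 3), tree(h(nil, false, n), 3)), tree(h(nil, false, n), 3)), Y2 ↦ h(nil, tree(h(nil, false, n), 3), tree(h(nil, false, n), 3)), R ↦ tree(h(nil, false, n), 3) }, so R ↦ tree(h(nil, false, n), 3).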